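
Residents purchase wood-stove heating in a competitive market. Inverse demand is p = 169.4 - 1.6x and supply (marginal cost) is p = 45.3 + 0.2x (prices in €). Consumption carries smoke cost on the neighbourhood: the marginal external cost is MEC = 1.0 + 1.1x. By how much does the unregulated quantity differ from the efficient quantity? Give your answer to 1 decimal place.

26.5 units

Market equilibrium (private): 45.3 + 0.2x = 169.4 - 1.6x → x_m = 68.9444.
Social marginal benefit = demand − MEC = 168.4 - 2.7x.
Set SMB = MC: 168.4 - 2.7x = 45.3 + 0.2x → x* = 42.4483.
Gap = |68.9444 − 42.4483| = 26.4961.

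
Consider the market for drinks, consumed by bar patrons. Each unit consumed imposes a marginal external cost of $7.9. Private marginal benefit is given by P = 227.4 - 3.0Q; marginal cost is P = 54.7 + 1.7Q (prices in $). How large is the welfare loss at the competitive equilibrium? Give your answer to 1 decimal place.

Market equilibrium (private): 54.7 + 1.7Q = 227.4 - 3.0Q → Q_m = 36.7447.
Social marginal benefit = demand − MEC = 219.5 - 3.0Q.
Set SMB = MC: 219.5 - 3.0Q = 54.7 + 1.7Q → Q* = 35.0638.
Between Q* and Q_m the wedge MC − SMB runs linearly from 0 to MEC(Q_m), so the loss is a triangle.
DWL = ½ × 1.6809 × 7.9000 = 6.6396.

DWL = $6.6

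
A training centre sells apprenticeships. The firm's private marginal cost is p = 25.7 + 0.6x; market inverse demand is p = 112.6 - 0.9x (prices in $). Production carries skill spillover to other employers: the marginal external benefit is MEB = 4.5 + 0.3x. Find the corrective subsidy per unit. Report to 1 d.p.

Social marginal cost = private MC − MEB = 21.2 + 0.3x.
Set SMC = demand: 21.2 + 0.3x = 112.6 - 0.9x → x* = 76.1667.
The Pigouvian subsidy equals MEB at x*: 4.5 + 0.3×76.1667 = 27.3500.

subsidy = $27.4 per unit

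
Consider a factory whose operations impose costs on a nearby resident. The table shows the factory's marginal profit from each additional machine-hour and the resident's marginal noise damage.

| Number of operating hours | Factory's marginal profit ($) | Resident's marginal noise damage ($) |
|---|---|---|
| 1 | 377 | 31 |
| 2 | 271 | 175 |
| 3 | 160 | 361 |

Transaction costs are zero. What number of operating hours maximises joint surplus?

Bargaining reaches the level where marginal profit last exceeds marginal noise damage.
That holds through level 2 (271 ≥ 175) but not at 3 (160 < 361).

2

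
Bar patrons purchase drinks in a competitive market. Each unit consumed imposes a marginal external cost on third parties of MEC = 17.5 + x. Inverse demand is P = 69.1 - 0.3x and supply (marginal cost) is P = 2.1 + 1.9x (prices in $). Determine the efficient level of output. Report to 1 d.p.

x* = 15.5

Social marginal benefit = demand − MEC = 51.6 - 1.3x.
Set SMB = MC: 51.6 - 1.3x = 2.1 + 1.9x → x* = 15.4688.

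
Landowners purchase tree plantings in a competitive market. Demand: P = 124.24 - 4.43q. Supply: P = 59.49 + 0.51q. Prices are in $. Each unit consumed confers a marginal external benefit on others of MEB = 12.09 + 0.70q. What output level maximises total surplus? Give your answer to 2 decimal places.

Social marginal benefit = demand + MEB = 136.33 - 3.73q.
Set SMB = MC: 136.33 - 3.73q = 59.49 + 0.51q → q* = 18.1226.

q* = 18.12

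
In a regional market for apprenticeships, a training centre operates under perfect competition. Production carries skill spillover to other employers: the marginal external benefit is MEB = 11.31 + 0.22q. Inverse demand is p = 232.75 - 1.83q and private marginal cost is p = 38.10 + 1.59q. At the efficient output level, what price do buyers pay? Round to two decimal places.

P = 114.97

Social marginal cost = private MC − MEB = 26.79 + 1.37q.
Set SMC = demand: 26.79 + 1.37q = 232.75 - 1.83q → q* = 64.3625.
Consumer price on the demand curve at q*: 232.75 − 1.83×64.3625 = 114.9666.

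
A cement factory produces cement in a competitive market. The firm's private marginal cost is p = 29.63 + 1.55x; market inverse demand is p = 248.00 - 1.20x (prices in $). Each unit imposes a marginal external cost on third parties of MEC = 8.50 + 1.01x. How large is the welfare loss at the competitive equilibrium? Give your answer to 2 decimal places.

DWL = $1046.27

Market equilibrium (private): 29.63 + 1.55x = 248.00 - 1.20x → x_m = 79.4073.
Social marginal cost = private MC + MEC = 38.13 + 2.56x.
Set SMC = demand: 38.13 + 2.56x = 248.00 - 1.20x → x* = 55.8165.
Between x* and x_m the wedge SMC − demand runs linearly from 0 to MEC(x_m), so the loss is a triangle.
DWL = ½ × 23.5908 × 88.7013 = 1046.2673.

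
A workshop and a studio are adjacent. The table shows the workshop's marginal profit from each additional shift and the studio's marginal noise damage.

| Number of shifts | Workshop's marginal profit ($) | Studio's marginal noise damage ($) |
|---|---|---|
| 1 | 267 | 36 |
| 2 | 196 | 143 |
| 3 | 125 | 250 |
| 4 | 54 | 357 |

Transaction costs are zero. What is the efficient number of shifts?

Bargaining reaches the level where marginal profit last exceeds marginal noise damage.
That holds through level 2 (196 ≥ 143) but not at 3 (125 < 250).

2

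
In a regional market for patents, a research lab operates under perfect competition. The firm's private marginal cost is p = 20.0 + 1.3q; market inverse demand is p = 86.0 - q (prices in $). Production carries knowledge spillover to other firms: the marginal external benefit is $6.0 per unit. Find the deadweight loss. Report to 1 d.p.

Market equilibrium (private): 20.0 + 1.3q = 86.0 - q → q_m = 28.6957.
Social marginal cost = private MC − MEB = 14.0 + 1.3q.
Set SMC = demand: 14.0 + 1.3q = 86.0 - q → q* = 31.3043.
Between q* and q_m the wedge demand − SMC runs linearly from 0 to MEB(q_m), so the loss is a triangle.
DWL = ½ × 2.6086 × 6.0000 = 7.8258.

DWL = $7.8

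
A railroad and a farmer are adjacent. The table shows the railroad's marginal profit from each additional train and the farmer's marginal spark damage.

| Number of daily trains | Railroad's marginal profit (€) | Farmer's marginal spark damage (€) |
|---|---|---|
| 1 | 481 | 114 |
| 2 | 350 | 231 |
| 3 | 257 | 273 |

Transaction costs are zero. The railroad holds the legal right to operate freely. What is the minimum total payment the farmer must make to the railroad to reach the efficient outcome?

Left alone the railroad would choose level 3 (marginal profit stays positive).
Efficient level: k* = 2 (marginal profit ≥ marginal spark damage through 2).
The farmer must at least cover the railroad's forgone profit from cutting 3→2: 257 = 257.

€257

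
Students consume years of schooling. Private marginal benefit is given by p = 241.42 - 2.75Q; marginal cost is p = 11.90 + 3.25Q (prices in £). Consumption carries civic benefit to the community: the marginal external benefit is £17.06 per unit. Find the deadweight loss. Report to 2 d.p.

DWL = £24.25

Market equilibrium (private): 11.90 + 3.25Q = 241.42 - 2.75Q → Q_m = 38.2533.
Social marginal benefit = demand + MEB = 258.48 - 2.75Q.
Set SMB = MC: 258.48 - 2.75Q = 11.90 + 3.25Q → Q* = 41.0967.
The loss is the area between SMB and MC from Q* to Q_m; with linear curves that's a triangle of height MEB(Q_m).
DWL = ½ × 2.8434 × 17.0600 = 24.2542.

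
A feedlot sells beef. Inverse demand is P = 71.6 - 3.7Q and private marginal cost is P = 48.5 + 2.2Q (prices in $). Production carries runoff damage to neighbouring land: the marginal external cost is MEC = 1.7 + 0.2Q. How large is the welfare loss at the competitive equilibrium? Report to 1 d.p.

DWL = $0.5

Market equilibrium (private): 48.5 + 2.2Q = 71.6 - 3.7Q → Q_m = 3.9153.
Social marginal cost = private MC + MEC = 50.2 + 2.4Q.
Set SMC = demand: 50.2 + 2.4Q = 71.6 - 3.7Q → Q* = 3.5082.
The loss is the area between SMC and demand from Q* to Q_m; with linear curves that's a triangle of height MEC(Q_m).
DWL = ½ × 0.4071 × 2.4831 = 0.5054.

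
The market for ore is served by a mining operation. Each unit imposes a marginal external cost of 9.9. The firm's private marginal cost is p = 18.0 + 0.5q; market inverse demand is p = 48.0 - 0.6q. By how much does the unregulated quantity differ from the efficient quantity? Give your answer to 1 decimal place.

9.0 units

Market equilibrium (private): 18.0 + 0.5q = 48.0 - 0.6q → q_m = 27.2727.
Social marginal cost = private MC + MEC = 27.9 + 0.5q.
Set SMC = demand: 27.9 + 0.5q = 48.0 - 0.6q → q* = 18.2727.
Gap = |27.2727 − 18.2727| = 9.0000.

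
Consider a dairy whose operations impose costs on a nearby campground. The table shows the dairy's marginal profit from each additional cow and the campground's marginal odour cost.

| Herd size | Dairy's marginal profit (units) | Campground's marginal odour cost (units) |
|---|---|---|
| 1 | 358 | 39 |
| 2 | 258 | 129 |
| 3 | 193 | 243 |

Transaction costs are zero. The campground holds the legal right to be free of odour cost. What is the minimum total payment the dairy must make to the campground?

168

Efficient level: marginal profit ≥ marginal odour cost through level 2, so k* = 2.
With the campground holding the right, the dairy must at least compensate total damage at k*: 39 + 129 = 168.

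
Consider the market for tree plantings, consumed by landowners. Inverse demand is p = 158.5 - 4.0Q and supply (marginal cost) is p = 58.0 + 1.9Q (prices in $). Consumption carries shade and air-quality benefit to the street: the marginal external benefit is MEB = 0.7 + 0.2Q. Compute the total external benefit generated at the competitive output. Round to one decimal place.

Market equilibrium (private): 58.0 + 1.9Q = 158.5 - 4.0Q → Q_m = 17.0339.
Total external benefit = ∫₀^{Q_m} (0.7 + 0.2Q) dQ = 0.7×17.0339 + ½×0.2×17.0339² = 40.9391.

$40.9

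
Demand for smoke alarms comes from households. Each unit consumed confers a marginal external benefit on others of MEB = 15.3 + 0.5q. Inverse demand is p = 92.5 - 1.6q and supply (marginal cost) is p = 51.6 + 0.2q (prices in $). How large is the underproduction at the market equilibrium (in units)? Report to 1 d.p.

Market equilibrium (private): 51.6 + 0.2q = 92.5 - 1.6q → q_m = 22.7222.
Social marginal benefit = demand + MEB = 107.8 - 1.1q.
Set SMB = MC: 107.8 - 1.1q = 51.6 + 0.2q → q* = 43.2308.
Gap = |22.7222 − 43.2308| = 20.5086.

20.5 units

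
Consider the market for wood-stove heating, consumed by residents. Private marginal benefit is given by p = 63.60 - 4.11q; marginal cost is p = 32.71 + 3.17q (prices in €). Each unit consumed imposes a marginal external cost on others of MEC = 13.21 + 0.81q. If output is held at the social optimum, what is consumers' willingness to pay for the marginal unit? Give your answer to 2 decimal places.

Social marginal benefit = demand − MEC = 50.39 - 4.92q.
Set SMB = MC: 50.39 - 4.92q = 32.71 + 3.17q → q* = 2.1854.
Consumer price on the demand curve at q*: 63.60 − 4.11×2.1854 = 54.6180.

P = €54.62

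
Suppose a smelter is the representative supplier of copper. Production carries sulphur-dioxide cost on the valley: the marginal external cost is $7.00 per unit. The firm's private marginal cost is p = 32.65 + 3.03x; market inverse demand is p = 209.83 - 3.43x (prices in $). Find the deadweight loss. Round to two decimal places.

Market equilibrium (private): 32.65 + 3.03x = 209.83 - 3.43x → x_m = 27.4272.
Social marginal cost = private MC + MEC = 39.65 + 3.03x.
Set SMC = demand: 39.65 + 3.03x = 209.83 - 3.43x → x* = 26.3437.
The welfare-loss triangle has base |x_m − x*| and height MEC(x_m) (the vertical gap between SMC and demand is zero at x* and MEC at x_m).
DWL = ½ × 1.0835 × 7.0000 = 3.7923.

DWL = $3.79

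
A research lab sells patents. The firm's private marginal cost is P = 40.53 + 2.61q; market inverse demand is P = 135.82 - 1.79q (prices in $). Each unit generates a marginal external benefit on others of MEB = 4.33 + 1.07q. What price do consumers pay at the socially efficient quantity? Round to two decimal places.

P = $82.27

Social marginal cost = private MC − MEB = 36.20 + 1.54q.
Set SMC = demand: 36.20 + 1.54q = 135.82 - 1.79q → q* = 29.9159.
Consumer price on the demand curve at q*: 135.82 − 1.79×29.9159 = 82.2705.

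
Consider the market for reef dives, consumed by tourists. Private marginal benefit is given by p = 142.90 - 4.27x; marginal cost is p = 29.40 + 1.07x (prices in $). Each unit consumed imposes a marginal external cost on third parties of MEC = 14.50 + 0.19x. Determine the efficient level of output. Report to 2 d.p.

Social marginal benefit = demand − MEC = 128.40 - 4.46x.
Set SMB = MC: 128.40 - 4.46x = 29.40 + 1.07x → x* = 17.9024.

x* = 17.90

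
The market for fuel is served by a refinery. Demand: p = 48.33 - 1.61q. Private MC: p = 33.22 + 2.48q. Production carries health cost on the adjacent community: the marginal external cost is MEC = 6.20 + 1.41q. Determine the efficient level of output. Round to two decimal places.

Social marginal cost = private MC + MEC = 39.42 + 3.89q.
Set SMC = demand: 39.42 + 3.89q = 48.33 - 1.61q → q* = 1.6200.

q* = 1.62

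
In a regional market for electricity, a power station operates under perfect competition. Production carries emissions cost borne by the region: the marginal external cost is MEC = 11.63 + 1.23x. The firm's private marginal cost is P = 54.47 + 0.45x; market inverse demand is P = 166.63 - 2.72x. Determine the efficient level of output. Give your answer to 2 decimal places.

Social marginal cost = private MC + MEC = 66.10 + 1.68x.
Set SMC = demand: 66.10 + 1.68x = 166.63 - 2.72x → x* = 22.8477.

x* = 22.85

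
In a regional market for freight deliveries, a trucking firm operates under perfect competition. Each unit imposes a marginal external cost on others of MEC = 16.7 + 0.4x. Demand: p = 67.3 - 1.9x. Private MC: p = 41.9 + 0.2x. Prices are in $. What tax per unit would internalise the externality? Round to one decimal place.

tax = $18.1 per unit

Social marginal cost = private MC + MEC = 58.6 + 0.6x.
Set SMC = demand: 58.6 + 0.6x = 67.3 - 1.9x → x* = 3.4800.
The Pigouvian tax equals MEC at x*: 16.7 + 0.4×3.4800 = 18.0920.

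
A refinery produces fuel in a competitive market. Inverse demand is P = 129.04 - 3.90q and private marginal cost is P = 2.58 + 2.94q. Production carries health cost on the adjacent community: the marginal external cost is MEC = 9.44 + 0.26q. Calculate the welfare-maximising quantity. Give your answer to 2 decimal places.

q* = 16.48

Social marginal cost = private MC + MEC = 12.02 + 3.20q.
Set SMC = demand: 12.02 + 3.20q = 129.04 - 3.90q → q* = 16.4817.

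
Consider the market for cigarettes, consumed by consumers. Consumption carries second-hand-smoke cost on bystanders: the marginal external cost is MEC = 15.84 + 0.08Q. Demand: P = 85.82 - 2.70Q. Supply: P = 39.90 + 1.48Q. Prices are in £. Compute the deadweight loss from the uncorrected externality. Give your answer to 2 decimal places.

Market equilibrium (private): 39.90 + 1.48Q = 85.82 - 2.70Q → Q_m = 10.9856.
Social marginal benefit = demand − MEC = 69.98 - 2.78Q.
Set SMB = MC: 69.98 - 2.78Q = 39.90 + 1.48Q → Q* = 7.0610.
The welfare-loss triangle has base |Q_m − Q*| and height MEC(Q_m) (the vertical gap between SMB and MC is zero at Q* and MEC at Q_m).
DWL = ½ × 3.9246 × 16.7189 = 32.8075.

DWL = £32.81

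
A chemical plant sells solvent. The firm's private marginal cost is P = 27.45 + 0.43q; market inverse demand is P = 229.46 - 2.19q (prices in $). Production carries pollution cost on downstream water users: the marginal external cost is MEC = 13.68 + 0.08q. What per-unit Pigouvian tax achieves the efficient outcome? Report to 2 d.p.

Social marginal cost = private MC + MEC = 41.13 + 0.51q.
Set SMC = demand: 41.13 + 0.51q = 229.46 - 2.19q → q* = 69.7519.
The Pigouvian tax equals MEC at q*: 13.68 + 0.08×69.7519 = 19.2602.

tax = $19.26 per unit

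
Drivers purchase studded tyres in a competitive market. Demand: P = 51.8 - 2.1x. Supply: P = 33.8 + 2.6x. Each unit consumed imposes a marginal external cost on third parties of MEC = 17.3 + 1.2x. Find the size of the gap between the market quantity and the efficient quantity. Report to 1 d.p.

3.7 units

Market equilibrium (private): 33.8 + 2.6x = 51.8 - 2.1x → x_m = 3.8298.
Social marginal benefit = demand − MEC = 34.5 - 3.3x.
Set SMB = MC: 34.5 - 3.3x = 33.8 + 2.6x → x* = 0.1186.
Gap = |3.8298 − 0.1186| = 3.7112.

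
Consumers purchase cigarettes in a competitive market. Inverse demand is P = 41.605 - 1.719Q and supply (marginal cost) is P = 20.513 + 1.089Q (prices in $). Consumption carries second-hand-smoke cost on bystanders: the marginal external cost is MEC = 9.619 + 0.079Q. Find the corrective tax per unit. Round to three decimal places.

Social marginal benefit = demand − MEC = 31.986 - 1.798Q.
Set SMB = MC: 31.986 - 1.798Q = 20.513 + 1.089Q → Q* = 3.9740.
The Pigouvian tax equals MEC at Q*: 9.619 + 0.079×3.9740 = 9.9329.

tax = $9.933 per unit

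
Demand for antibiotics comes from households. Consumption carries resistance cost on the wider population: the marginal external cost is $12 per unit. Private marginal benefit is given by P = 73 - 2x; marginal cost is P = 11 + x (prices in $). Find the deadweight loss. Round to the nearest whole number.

DWL = $24

Market equilibrium (private): 11 + x = 73 - 2x → x_m = 20.6667.
Social marginal benefit = demand − MEC = 61 - 2x.
Set SMB = MC: 61 - 2x = 11 + x → x* = 16.6667.
The loss is the area between SMB and MC from x* to x_m; with linear curves that's a triangle of height MEC(x_m).
DWL = ½ × 4.0000 × 12.0000 = 24.0000.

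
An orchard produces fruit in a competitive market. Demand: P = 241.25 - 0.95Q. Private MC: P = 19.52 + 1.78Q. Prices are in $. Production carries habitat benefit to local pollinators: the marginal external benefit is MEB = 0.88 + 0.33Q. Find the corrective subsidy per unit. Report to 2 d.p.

Social marginal cost = private MC − MEB = 18.64 + 1.45Q.
Set SMC = demand: 18.64 + 1.45Q = 241.25 - 0.95Q → Q* = 92.7542.
The Pigouvian subsidy equals MEB at Q*: 0.88 + 0.33×92.7542 = 31.4889.

subsidy = $31.49 per unit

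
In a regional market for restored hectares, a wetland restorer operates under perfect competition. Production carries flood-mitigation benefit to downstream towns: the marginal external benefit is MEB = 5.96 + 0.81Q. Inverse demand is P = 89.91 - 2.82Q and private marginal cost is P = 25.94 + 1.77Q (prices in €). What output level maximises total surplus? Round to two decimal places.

Social marginal cost = private MC − MEB = 19.98 + 0.96Q.
Set SMC = demand: 19.98 + 0.96Q = 89.91 - 2.82Q → Q* = 18.5000.

Q* = 18.50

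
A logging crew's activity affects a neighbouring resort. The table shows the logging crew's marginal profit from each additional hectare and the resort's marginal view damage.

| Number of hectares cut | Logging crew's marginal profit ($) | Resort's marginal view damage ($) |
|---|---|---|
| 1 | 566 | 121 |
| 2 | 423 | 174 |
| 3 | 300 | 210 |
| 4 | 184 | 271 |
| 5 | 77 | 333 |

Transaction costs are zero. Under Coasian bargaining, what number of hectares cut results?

Bargaining reaches the level where marginal profit last exceeds marginal view damage.
That holds through level 3 (300 ≥ 210) but not at 4 (184 < 271).

3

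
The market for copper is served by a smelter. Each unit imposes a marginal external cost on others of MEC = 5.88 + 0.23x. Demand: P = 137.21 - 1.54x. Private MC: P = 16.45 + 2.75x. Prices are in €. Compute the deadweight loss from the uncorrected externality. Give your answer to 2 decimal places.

DWL = €16.88

Market equilibrium (private): 16.45 + 2.75x = 137.21 - 1.54x → x_m = 28.1492.
Social marginal cost = private MC + MEC = 22.33 + 2.98x.
Set SMC = demand: 22.33 + 2.98x = 137.21 - 1.54x → x* = 25.4159.
The welfare-loss triangle has base |x_m − x*| and height MEC(x_m) (the vertical gap between SMC and demand is zero at x* and MEC at x_m).
DWL = ½ × 2.7333 × 12.3543 = 16.8840.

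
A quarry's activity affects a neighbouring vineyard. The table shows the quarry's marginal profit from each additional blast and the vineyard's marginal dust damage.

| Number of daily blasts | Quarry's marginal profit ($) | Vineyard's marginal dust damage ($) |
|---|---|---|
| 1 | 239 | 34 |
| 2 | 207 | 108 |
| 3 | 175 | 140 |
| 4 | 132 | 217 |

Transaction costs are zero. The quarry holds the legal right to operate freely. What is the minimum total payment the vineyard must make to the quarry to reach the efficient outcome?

Left alone the quarry would choose level 4 (marginal profit stays positive).
Efficient level: k* = 3 (marginal profit ≥ marginal dust damage through 3).
The vineyard must at least cover the quarry's forgone profit from cutting 4→3: 132 = 132.

$132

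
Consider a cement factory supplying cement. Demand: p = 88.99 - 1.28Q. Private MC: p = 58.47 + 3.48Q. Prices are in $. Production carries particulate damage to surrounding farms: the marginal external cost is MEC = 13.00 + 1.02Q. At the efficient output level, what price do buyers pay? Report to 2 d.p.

P = $85.11

Social marginal cost = private MC + MEC = 71.47 + 4.50Q.
Set SMC = demand: 71.47 + 4.50Q = 88.99 - 1.28Q → Q* = 3.0311.
Consumer price on the demand curve at Q*: 88.99 − 1.28×3.0311 = 85.1102.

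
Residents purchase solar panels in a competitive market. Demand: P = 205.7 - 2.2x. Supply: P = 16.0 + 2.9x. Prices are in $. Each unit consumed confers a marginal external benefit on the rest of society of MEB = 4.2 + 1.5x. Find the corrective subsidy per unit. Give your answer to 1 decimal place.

Social marginal benefit = demand + MEB = 209.9 - 0.7x.
Set SMB = MC: 209.9 - 0.7x = 16.0 + 2.9x → x* = 53.8611.
The Pigouvian subsidy equals MEB at x*: 4.2 + 1.5×53.8611 = 84.9917.

subsidy = $85.0 per unit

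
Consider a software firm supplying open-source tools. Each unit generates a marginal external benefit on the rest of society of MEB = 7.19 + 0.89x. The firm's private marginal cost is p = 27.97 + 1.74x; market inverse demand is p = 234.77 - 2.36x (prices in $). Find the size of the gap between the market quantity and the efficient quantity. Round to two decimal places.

Market equilibrium (private): 27.97 + 1.74x = 234.77 - 2.36x → x_m = 50.4390.
Social marginal cost = private MC − MEB = 20.78 + 0.85x.
Set SMC = demand: 20.78 + 0.85x = 234.77 - 2.36x → x* = 66.6636.
Gap = |50.4390 − 66.6636| = 16.2246.

16.22 units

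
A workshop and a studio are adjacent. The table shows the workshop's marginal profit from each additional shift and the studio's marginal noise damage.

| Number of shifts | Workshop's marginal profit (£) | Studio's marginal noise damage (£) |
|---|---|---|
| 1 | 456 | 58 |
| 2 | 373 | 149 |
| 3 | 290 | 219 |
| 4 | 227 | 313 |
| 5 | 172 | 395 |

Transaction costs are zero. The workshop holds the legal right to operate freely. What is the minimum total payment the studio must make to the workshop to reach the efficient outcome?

£399

Left alone the workshop would choose level 5 (marginal profit stays positive).
Efficient level: k* = 3 (marginal profit ≥ marginal noise damage through 3).
The studio must at least cover the workshop's forgone profit from cutting 5→3: 227 + 172 = 399.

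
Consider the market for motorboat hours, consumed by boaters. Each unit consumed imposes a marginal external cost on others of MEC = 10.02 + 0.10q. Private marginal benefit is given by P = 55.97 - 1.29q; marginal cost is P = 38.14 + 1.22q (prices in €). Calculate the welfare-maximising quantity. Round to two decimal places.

q* = 2.99

Social marginal benefit = demand − MEC = 45.95 - 1.39q.
Set SMB = MC: 45.95 - 1.39q = 38.14 + 1.22q → q* = 2.9923.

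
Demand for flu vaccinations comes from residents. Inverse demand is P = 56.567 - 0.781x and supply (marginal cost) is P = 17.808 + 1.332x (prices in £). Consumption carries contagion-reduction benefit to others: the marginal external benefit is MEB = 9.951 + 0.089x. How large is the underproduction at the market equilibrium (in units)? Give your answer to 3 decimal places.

5.723 units

Market equilibrium (private): 17.808 + 1.332x = 56.567 - 0.781x → x_m = 18.3431.
Social marginal benefit = demand + MEB = 66.518 - 0.692x.
Set SMB = MC: 66.518 - 0.692x = 17.808 + 1.332x → x* = 24.0662.
Gap = |18.3431 − 24.0662| = 5.7231.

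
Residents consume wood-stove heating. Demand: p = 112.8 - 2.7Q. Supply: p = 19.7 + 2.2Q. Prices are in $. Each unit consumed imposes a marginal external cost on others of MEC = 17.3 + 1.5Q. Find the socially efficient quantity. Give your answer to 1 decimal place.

Q* = 11.8

Social marginal benefit = demand − MEC = 95.5 - 4.2Q.
Set SMB = MC: 95.5 - 4.2Q = 19.7 + 2.2Q → Q* = 11.8438.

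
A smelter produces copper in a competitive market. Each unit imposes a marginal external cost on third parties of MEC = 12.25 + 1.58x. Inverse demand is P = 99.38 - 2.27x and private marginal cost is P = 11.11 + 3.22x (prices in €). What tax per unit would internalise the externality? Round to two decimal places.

Social marginal cost = private MC + MEC = 23.36 + 4.80x.
Set SMC = demand: 23.36 + 4.80x = 99.38 - 2.27x → x* = 10.7525.
The Pigouvian tax equals MEC at x*: 12.25 + 1.58×10.7525 = 29.2390.

tax = €29.24 per unit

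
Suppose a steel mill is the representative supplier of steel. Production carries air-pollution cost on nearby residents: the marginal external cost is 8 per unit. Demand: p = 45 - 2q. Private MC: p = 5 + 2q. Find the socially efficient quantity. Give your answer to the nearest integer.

q* = 8

Social marginal cost = private MC + MEC = 13 + 2q.
Set SMC = demand: 13 + 2q = 45 - 2q → q* = 8.0000.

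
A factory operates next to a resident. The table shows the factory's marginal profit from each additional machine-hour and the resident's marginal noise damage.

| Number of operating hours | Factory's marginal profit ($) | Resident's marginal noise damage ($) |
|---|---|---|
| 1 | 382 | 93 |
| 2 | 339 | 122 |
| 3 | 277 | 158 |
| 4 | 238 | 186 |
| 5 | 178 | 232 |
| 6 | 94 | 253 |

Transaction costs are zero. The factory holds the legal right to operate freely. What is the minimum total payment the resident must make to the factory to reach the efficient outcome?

$272

Left alone the factory would choose level 6 (marginal profit stays positive).
Efficient level: k* = 4 (marginal profit ≥ marginal noise damage through 4).
The resident must at least cover the factory's forgone profit from cutting 6→4: 178 + 94 = 272.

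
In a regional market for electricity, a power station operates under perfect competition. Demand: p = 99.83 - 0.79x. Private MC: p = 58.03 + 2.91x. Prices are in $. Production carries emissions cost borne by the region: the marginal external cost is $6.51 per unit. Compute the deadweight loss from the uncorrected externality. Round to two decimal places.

Market equilibrium (private): 58.03 + 2.91x = 99.83 - 0.79x → x_m = 11.2973.
Social marginal cost = private MC + MEC = 64.54 + 2.91x.
Set SMC = demand: 64.54 + 2.91x = 99.83 - 0.79x → x* = 9.5378.
Between x* and x_m the wedge SMC − demand runs linearly from 0 to MEC(x_m), so the loss is a triangle.
DWL = ½ × 1.7595 × 6.5100 = 5.7272.

DWL = $5.73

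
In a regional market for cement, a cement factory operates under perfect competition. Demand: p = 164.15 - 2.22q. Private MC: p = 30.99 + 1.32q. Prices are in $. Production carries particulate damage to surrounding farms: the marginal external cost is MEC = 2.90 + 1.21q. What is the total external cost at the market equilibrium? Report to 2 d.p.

$965.13

Market equilibrium (private): 30.99 + 1.32q = 164.15 - 2.22q → q_m = 37.6158.
Total external cost = ∫₀^{q_m} (2.90 + 1.21q) dq = 2.90×37.6158 + ½×1.21×37.6158² = 965.1296.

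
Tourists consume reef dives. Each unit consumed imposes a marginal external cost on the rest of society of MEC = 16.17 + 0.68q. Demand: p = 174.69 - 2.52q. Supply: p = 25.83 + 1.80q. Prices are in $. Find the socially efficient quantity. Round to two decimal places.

Social marginal benefit = demand − MEC = 158.52 - 3.20q.
Set SMB = MC: 158.52 - 3.20q = 25.83 + 1.80q → q* = 26.5380.

q* = 26.54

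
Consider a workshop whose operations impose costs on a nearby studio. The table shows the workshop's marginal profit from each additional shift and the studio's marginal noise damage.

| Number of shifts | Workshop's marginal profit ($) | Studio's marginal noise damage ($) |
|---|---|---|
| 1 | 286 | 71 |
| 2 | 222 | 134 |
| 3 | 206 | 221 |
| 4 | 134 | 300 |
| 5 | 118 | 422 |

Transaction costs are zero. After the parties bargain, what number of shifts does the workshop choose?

2

Bargaining reaches the level where marginal profit last exceeds marginal noise damage.
That holds through level 2 (222 ≥ 134) but not at 3 (206 < 221).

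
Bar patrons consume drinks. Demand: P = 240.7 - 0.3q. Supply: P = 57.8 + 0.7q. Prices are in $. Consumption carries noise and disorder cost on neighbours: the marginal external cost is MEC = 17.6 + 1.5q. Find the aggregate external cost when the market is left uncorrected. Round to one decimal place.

Market equilibrium (private): 57.8 + 0.7q = 240.7 - 0.3q → q_m = 182.9000.
Total external cost = ∫₀^{q_m} (17.6 + 1.5q) dq = 17.6×182.9000 + ½×1.5×182.9000² = 28308.3475.

$28308.3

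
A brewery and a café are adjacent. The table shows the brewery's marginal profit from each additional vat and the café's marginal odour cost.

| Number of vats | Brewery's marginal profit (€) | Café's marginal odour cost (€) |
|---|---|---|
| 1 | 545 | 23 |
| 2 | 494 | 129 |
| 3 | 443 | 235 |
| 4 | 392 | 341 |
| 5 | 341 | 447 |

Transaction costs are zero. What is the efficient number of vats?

Bargaining reaches the level where marginal profit last exceeds marginal odour cost.
That holds through level 4 (392 ≥ 341) but not at 5 (341 < 447).

4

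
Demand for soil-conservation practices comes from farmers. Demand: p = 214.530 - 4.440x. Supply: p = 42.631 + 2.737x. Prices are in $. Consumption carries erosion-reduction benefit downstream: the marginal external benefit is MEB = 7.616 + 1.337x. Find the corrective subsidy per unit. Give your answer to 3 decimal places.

subsidy = $48.714 per unit

Social marginal benefit = demand + MEB = 222.146 - 3.103x.
Set SMB = MC: 222.146 - 3.103x = 42.631 + 2.737x → x* = 30.7389.
The Pigouvian subsidy equals MEB at x*: 7.616 + 1.337×30.7389 = 48.7139.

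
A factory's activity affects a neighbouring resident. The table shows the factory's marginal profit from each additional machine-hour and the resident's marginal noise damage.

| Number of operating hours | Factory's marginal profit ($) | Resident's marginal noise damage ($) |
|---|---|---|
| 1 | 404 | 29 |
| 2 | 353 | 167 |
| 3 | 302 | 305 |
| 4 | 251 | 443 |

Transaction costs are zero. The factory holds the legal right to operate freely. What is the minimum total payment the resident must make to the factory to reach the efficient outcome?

Left alone the factory would choose level 4 (marginal profit stays positive).
Efficient level: k* = 2 (marginal profit ≥ marginal noise damage through 2).
The resident must at least cover the factory's forgone profit from cutting 4→2: 302 + 251 = 553.

$553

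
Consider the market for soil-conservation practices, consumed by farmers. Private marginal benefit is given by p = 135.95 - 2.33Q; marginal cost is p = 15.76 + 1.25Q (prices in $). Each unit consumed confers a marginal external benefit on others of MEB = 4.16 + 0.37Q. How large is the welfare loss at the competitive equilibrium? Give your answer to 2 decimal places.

DWL = $42.83

Market equilibrium (private): 15.76 + 1.25Q = 135.95 - 2.33Q → Q_m = 33.5726.
Social marginal benefit = demand + MEB = 140.11 - 1.96Q.
Set SMB = MC: 140.11 - 1.96Q = 15.76 + 1.25Q → Q* = 38.7383.
Height of the DWL triangle at Q_m is SMB(Q_m) − MC(Q_m) = MEB(Q_m) = 16.5819.
DWL = ½ × 5.1657 × 16.5819 = 42.8286.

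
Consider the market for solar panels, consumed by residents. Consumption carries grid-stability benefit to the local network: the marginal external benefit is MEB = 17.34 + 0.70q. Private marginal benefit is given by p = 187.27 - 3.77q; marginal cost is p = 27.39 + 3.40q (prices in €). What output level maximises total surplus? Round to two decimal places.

q* = 27.39

Social marginal benefit = demand + MEB = 204.61 - 3.07q.
Set SMB = MC: 204.61 - 3.07q = 27.39 + 3.40q → q* = 27.3910.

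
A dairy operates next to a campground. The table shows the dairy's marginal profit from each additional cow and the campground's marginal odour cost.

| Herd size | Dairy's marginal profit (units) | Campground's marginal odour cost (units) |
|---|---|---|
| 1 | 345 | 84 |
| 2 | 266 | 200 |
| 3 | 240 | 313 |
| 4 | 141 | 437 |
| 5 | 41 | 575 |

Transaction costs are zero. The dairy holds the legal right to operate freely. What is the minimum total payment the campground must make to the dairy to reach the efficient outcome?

422

Left alone the dairy would choose level 5 (marginal profit stays positive).
Efficient level: k* = 2 (marginal profit ≥ marginal odour cost through 2).
The campground must at least cover the dairy's forgone profit from cutting 5→2: 240 + 141 + 41 = 422.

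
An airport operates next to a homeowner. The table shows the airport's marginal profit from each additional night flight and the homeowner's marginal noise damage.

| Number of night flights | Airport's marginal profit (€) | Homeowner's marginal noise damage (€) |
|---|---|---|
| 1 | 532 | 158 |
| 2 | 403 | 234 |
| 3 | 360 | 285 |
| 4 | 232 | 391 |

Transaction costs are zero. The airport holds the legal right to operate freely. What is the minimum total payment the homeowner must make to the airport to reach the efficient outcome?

€232

Left alone the airport would choose level 4 (marginal profit stays positive).
Efficient level: k* = 3 (marginal profit ≥ marginal noise damage through 3).
The homeowner must at least cover the airport's forgone profit from cutting 4→3: 232 = 232.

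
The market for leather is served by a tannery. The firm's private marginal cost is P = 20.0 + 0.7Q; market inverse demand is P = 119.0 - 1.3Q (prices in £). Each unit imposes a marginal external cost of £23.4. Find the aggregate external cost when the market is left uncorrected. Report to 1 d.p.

Market equilibrium (private): 20.0 + 0.7Q = 119.0 - 1.3Q → Q_m = 49.5000.
Total external cost = MEC × Q_m = 23.4 × 49.5000 = 1158.3000.

£1158.3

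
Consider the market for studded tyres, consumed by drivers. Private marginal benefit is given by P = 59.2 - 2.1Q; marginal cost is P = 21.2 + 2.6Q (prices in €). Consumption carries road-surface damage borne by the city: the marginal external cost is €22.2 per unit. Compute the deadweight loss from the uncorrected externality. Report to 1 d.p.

DWL = €52.4

Market equilibrium (private): 21.2 + 2.6Q = 59.2 - 2.1Q → Q_m = 8.0851.
Social marginal benefit = demand − MEC = 37.0 - 2.1Q.
Set SMB = MC: 37.0 - 2.1Q = 21.2 + 2.6Q → Q* = 3.3617.
The welfare-loss triangle has base |Q_m − Q*| and height MEC(Q_m) (the vertical gap between SMB and MC is zero at Q* and MEC at Q_m).
DWL = ½ × 4.7234 × 22.2000 = 52.4297.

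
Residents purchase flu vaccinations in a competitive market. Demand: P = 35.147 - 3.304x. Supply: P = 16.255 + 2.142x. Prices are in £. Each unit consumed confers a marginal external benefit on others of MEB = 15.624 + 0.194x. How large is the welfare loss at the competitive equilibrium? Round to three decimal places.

DWL = £25.285

Market equilibrium (private): 16.255 + 2.142x = 35.147 - 3.304x → x_m = 3.4690.
Social marginal benefit = demand + MEB = 50.771 - 3.110x.
Set SMB = MC: 50.771 - 3.110x = 16.255 + 2.142x → x* = 6.5720.
The loss is the area between SMB and MC from x* to x_m; with linear curves that's a triangle of height MEB(x_m).
DWL = ½ × 3.1030 × 16.2970 = 25.2848.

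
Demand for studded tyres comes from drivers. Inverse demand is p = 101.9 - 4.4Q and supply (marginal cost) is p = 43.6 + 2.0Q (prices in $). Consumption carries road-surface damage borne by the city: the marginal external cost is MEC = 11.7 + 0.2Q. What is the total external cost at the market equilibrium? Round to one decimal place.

$114.9

Market equilibrium (private): 43.6 + 2.0Q = 101.9 - 4.4Q → Q_m = 9.1094.
Total external cost = ∫₀^{Q_m} (11.7 + 0.2Q) dQ = 11.7×9.1094 + ½×0.2×9.1094² = 114.8781.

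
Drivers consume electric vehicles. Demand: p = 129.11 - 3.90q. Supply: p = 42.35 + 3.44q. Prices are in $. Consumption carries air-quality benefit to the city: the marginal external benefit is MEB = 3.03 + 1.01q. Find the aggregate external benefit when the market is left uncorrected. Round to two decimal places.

Market equilibrium (private): 42.35 + 3.44q = 129.11 - 3.90q → q_m = 11.8202.
Total external benefit = ∫₀^{q_m} (3.03 + 1.01q) dq = 3.03×11.8202 + ½×1.01×11.8202² = 106.3724.

$106.37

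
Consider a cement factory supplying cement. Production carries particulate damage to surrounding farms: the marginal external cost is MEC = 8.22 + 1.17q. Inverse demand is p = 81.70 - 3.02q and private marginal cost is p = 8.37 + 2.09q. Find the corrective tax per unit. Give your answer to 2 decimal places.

Social marginal cost = private MC + MEC = 16.59 + 3.26q.
Set SMC = demand: 16.59 + 3.26q = 81.70 - 3.02q → q* = 10.3678.
The Pigouvian tax equals MEC at q*: 8.22 + 1.17×10.3678 = 20.3503.

tax = 20.35 per unit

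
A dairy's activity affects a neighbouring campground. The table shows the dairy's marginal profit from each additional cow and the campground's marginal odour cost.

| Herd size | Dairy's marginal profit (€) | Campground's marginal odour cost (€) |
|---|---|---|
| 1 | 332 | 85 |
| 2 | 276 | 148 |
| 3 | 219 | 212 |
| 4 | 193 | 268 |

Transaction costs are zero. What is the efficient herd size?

3

Bargaining reaches the level where marginal profit last exceeds marginal odour cost.
That holds through level 3 (219 ≥ 212) but not at 4 (193 < 268).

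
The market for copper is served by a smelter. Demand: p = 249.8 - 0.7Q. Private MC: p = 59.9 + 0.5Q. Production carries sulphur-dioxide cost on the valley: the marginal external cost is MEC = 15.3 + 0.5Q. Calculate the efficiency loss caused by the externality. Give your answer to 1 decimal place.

Market equilibrium (private): 59.9 + 0.5Q = 249.8 - 0.7Q → Q_m = 158.2500.
Social marginal cost = private MC + MEC = 75.2 + Q.
Set SMC = demand: 75.2 + Q = 249.8 - 0.7Q → Q* = 102.7059.
The welfare-loss triangle has base |Q_m − Q*| and height MEC(Q_m) (the vertical gap between SMC and demand is zero at Q* and MEC at Q_m).
DWL = ½ × 55.5441 × 94.4250 = 2622.3758.

DWL = 2622.4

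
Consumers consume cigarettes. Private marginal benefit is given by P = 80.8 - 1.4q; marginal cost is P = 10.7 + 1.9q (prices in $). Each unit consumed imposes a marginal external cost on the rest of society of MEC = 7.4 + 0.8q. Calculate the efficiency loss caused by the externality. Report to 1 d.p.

Market equilibrium (private): 10.7 + 1.9q = 80.8 - 1.4q → q_m = 21.2424.
Social marginal benefit = demand − MEC = 73.4 - 2.2q.
Set SMB = MC: 73.4 - 2.2q = 10.7 + 1.9q → q* = 15.2927.
The welfare-loss triangle has base |q_m − q*| and height MEC(q_m) (the vertical gap between SMB and MC is zero at q* and MEC at q_m).
DWL = ½ × 5.9497 × 24.3939 = 72.5682.

DWL = $72.6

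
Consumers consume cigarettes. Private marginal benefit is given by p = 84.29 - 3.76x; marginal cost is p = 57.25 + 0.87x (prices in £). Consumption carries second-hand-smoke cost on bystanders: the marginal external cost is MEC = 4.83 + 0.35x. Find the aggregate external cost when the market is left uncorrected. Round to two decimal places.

Market equilibrium (private): 57.25 + 0.87x = 84.29 - 3.76x → x_m = 5.8402.
Total external cost = ∫₀^{x_m} (4.83 + 0.35x) dx = 4.83×5.8402 + ½×0.35×5.8402² = 34.1771.

£34.18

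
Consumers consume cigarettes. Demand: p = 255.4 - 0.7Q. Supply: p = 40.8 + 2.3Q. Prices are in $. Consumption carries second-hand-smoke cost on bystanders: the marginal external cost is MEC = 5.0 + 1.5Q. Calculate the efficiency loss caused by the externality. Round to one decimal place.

Market equilibrium (private): 40.8 + 2.3Q = 255.4 - 0.7Q → Q_m = 71.5333.
Social marginal benefit = demand − MEC = 250.4 - 2.2Q.
Set SMB = MC: 250.4 - 2.2Q = 40.8 + 2.3Q → Q* = 46.5778.
The welfare-loss triangle has base |Q_m − Q*| and height MEC(Q_m) (the vertical gap between SMB and MC is zero at Q* and MEC at Q_m).
DWL = ½ × 24.9555 × 112.3000 = 1401.2513.

DWL = $1401.3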